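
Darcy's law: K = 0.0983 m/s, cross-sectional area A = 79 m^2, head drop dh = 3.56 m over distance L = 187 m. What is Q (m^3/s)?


Darcy's law: Q = K * A * i, where i = dh/L.
Hydraulic gradient i = 3.56 / 187 = 0.019037.
Q = 0.0983 * 79 * 0.019037
  = 0.1478 m^3/s.

0.1478


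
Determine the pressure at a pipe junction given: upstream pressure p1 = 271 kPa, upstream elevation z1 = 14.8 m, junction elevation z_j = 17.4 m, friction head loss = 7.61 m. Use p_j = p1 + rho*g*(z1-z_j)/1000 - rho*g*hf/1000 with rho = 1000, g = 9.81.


Junction pressure: p_j = p1 + rho*g*(z1 - z_j)/1000 - rho*g*hf/1000.
Elevation term = 1000*9.81*(14.8 - 17.4)/1000 = -25.506 kPa.
Friction term = 1000*9.81*7.61/1000 = 74.654 kPa.
p_j = 271 + -25.506 - 74.654 = 170.84 kPa.

170.84


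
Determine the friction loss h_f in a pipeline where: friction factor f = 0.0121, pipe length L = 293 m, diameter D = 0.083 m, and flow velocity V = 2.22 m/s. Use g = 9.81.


Darcy-Weisbach equation: h_f = f * (L/D) * V^2/(2g).
f * L/D = 0.0121 * 293/0.083 = 42.7145.
V^2/(2g) = 2.22^2 / (2*9.81) = 4.9284 / 19.62 = 0.2512 m.
h_f = 42.7145 * 0.2512 = 10.73 m.

10.73


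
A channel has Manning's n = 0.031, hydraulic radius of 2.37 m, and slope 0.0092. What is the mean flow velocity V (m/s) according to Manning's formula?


Manning's equation gives V = (1/n) * R^(2/3) * S^(1/2).
First, compute R^(2/3) = 2.37^(2/3) = 1.7776.
Next, S^(1/2) = 0.0092^(1/2) = 0.095917.
Then 1/n = 1/0.031 = 32.26.
V = 32.26 * 1.7776 * 0.095917 = 5.5 m/s.

5.5


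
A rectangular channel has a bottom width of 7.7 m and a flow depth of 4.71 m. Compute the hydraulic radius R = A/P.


For a rectangular section:
Flow area A = b * y = 7.7 * 4.71 = 36.27 m^2.
Wetted perimeter P = b + 2y = 7.7 + 2*4.71 = 17.12 m.
Hydraulic radius R = A/P = 36.27 / 17.12 = 2.1184 m.

2.1184


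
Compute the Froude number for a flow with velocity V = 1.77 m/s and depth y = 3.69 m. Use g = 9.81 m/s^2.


The Froude number is defined as Fr = V / sqrt(g*y).
g*y = 9.81 * 3.69 = 36.1989.
sqrt(g*y) = sqrt(36.1989) = 6.0166.
Fr = 1.77 / 6.0166 = 0.2942.

0.2942


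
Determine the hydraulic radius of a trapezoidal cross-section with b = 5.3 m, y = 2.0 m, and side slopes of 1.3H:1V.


For a trapezoidal section with side slope z:
A = (b + z*y)*y = (5.3 + 1.3*2.0)*2.0 = 15.8 m^2.
P = b + 2*y*sqrt(1 + z^2) = 5.3 + 2*2.0*sqrt(1 + 1.3^2) = 11.86 m.
R = A/P = 15.8 / 11.86 = 1.3322 m.

1.3322


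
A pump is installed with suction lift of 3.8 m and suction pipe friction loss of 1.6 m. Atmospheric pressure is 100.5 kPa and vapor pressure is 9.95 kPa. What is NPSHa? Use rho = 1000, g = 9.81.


NPSHa = p_atm/(rho*g) - z_s - hf_s - p_vap/(rho*g).
p_atm/(rho*g) = 100.5*1000 / (1000*9.81) = 10.245 m.
p_vap/(rho*g) = 9.95*1000 / (1000*9.81) = 1.014 m.
NPSHa = 10.245 - 3.8 - 1.6 - 1.014
      = 3.83 m.

3.83


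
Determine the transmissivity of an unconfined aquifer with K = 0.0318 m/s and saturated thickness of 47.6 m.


Transmissivity is defined as T = K * h.
T = 0.0318 * 47.6
  = 1.5137 m^2/s.

1.5137


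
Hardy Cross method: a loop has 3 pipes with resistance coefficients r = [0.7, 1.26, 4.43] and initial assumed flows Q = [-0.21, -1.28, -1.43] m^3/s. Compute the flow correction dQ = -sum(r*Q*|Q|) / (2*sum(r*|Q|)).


Numerator terms (r*Q*|Q|): 0.7*-0.21*|-0.21| = -0.0309; 1.26*-1.28*|-1.28| = -2.0644; 4.43*-1.43*|-1.43| = -9.0589.
Sum of numerator = -11.1542.
Denominator terms (r*|Q|): 0.7*|-0.21| = 0.147; 1.26*|-1.28| = 1.6128; 4.43*|-1.43| = 6.3349.
2 * sum of denominator = 2 * 8.0947 = 16.1894.
dQ = --11.1542 / 16.1894 = 0.689 m^3/s.

0.689


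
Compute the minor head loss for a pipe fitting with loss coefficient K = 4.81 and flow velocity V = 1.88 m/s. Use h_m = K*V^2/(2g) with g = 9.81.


Minor loss formula: h_m = K * V^2/(2g).
V^2 = 1.88^2 = 3.5344.
V^2/(2g) = 3.5344 / 19.62 = 0.1801 m.
h_m = 4.81 * 0.1801 = 0.8665 m.

0.8665


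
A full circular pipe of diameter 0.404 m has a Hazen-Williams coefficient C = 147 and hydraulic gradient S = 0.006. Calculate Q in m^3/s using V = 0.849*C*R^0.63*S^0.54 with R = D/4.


For a full circular pipe, R = D/4 = 0.404/4 = 0.101 m.
V = 0.849 * 147 * 0.101^0.63 * 0.006^0.54
  = 0.849 * 147 * 0.235897 * 0.063125
  = 1.8584 m/s.
Pipe area A = pi*D^2/4 = pi*0.404^2/4 = 0.1282 m^2.
Q = A * V = 0.1282 * 1.8584 = 0.2382 m^3/s.

0.2382


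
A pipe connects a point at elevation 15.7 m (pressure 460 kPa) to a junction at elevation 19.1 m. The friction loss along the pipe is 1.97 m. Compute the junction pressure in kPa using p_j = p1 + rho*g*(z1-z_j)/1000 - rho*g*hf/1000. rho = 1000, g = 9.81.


Junction pressure: p_j = p1 + rho*g*(z1 - z_j)/1000 - rho*g*hf/1000.
Elevation term = 1000*9.81*(15.7 - 19.1)/1000 = -33.354 kPa.
Friction term = 1000*9.81*1.97/1000 = 19.326 kPa.
p_j = 460 + -33.354 - 19.326 = 407.32 kPa.

407.32


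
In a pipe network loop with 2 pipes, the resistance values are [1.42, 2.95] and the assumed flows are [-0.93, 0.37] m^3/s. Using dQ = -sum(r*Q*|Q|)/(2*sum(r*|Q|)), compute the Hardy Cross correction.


Numerator terms (r*Q*|Q|): 1.42*-0.93*|-0.93| = -1.2282; 2.95*0.37*|0.37| = 0.4039.
Sum of numerator = -0.8243.
Denominator terms (r*|Q|): 1.42*|-0.93| = 1.3206; 2.95*|0.37| = 1.0915.
2 * sum of denominator = 2 * 2.4121 = 4.8242.
dQ = --0.8243 / 4.8242 = 0.1709 m^3/s.

0.1709


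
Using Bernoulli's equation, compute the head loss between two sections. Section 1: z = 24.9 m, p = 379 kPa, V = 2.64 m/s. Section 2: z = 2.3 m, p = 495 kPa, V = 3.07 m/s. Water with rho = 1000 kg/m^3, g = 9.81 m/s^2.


Total head at each section: H = z + p/(rho*g) + V^2/(2g).
H1 = 24.9 + 379*1000/(1000*9.81) + 2.64^2/(2*9.81)
   = 24.9 + 38.634 + 0.3552
   = 63.889 m.
H2 = 2.3 + 495*1000/(1000*9.81) + 3.07^2/(2*9.81)
   = 2.3 + 50.459 + 0.4804
   = 53.239 m.
h_L = H1 - H2 = 63.889 - 53.239 = 10.65 m.

10.65


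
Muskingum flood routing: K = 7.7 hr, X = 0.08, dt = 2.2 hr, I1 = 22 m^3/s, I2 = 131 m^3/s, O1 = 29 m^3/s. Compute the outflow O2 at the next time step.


Muskingum coefficients:
denom = 2*K*(1-X) + dt = 2*7.7*(1-0.08) + 2.2 = 16.368.
C0 = (dt - 2*K*X)/denom = (2.2 - 2*7.7*0.08)/16.368 = 0.0591.
C1 = (dt + 2*K*X)/denom = (2.2 + 2*7.7*0.08)/16.368 = 0.2097.
C2 = (2*K*(1-X) - dt)/denom = 0.7312.
O2 = C0*I2 + C1*I1 + C2*O1
   = 0.0591*131 + 0.2097*22 + 0.7312*29
   = 33.56 m^3/s.

33.56


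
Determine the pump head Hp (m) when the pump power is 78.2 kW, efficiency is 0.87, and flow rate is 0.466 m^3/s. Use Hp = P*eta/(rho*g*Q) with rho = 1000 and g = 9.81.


Pump head formula: Hp = P * eta / (rho * g * Q).
Numerator: P * eta = 78.2 * 1000 * 0.87 = 68034.0 W.
Denominator: rho * g * Q = 1000 * 9.81 * 0.466 = 4571.46.
Hp = 68034.0 / 4571.46 = 14.88 m.

14.88


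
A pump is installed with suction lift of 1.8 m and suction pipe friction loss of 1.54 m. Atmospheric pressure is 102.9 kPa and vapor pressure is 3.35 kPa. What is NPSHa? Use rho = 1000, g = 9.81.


NPSHa = p_atm/(rho*g) - z_s - hf_s - p_vap/(rho*g).
p_atm/(rho*g) = 102.9*1000 / (1000*9.81) = 10.489 m.
p_vap/(rho*g) = 3.35*1000 / (1000*9.81) = 0.341 m.
NPSHa = 10.489 - 1.8 - 1.54 - 0.341
      = 6.81 m.

6.81


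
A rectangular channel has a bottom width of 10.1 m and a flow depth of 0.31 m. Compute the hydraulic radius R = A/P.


For a rectangular section:
Flow area A = b * y = 10.1 * 0.31 = 3.13 m^2.
Wetted perimeter P = b + 2y = 10.1 + 2*0.31 = 10.72 m.
Hydraulic radius R = A/P = 3.13 / 10.72 = 0.2921 m.

0.2921


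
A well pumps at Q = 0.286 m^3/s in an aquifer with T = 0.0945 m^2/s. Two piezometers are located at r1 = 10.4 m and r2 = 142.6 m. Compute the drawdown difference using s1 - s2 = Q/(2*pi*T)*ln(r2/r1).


Thiem equation: s1 - s2 = Q/(2*pi*T) * ln(r2/r1).
ln(r2/r1) = ln(142.6/10.4) = 2.6182.
Q/(2*pi*T) = 0.286 / (2*pi*0.0945) = 0.286 / 0.5938 = 0.4817.
s1 - s2 = 0.4817 * 2.6182 = 1.2611 m.

1.2611


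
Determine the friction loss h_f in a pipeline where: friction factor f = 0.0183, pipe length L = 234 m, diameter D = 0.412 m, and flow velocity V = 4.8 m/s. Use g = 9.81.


Darcy-Weisbach equation: h_f = f * (L/D) * V^2/(2g).
f * L/D = 0.0183 * 234/0.412 = 10.3937.
V^2/(2g) = 4.8^2 / (2*9.81) = 23.04 / 19.62 = 1.1743 m.
h_f = 10.3937 * 1.1743 = 12.205 m.

12.205


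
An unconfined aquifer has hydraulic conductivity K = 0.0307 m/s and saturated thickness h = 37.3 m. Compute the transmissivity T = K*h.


Transmissivity is defined as T = K * h.
T = 0.0307 * 37.3
  = 1.1451 m^2/s.

1.1451


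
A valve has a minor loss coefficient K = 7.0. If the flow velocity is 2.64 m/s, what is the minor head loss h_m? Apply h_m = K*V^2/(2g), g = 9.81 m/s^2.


Minor loss formula: h_m = K * V^2/(2g).
V^2 = 2.64^2 = 6.9696.
V^2/(2g) = 6.9696 / 19.62 = 0.3552 m.
h_m = 7.0 * 0.3552 = 2.4866 m.

2.4866


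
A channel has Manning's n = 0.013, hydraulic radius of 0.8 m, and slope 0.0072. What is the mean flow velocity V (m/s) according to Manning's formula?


Manning's equation gives V = (1/n) * R^(2/3) * S^(1/2).
First, compute R^(2/3) = 0.8^(2/3) = 0.8618.
Next, S^(1/2) = 0.0072^(1/2) = 0.084853.
Then 1/n = 1/0.013 = 76.92.
V = 76.92 * 0.8618 * 0.084853 = 5.6249 m/s.

5.6249


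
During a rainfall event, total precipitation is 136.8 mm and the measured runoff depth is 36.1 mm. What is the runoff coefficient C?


The runoff coefficient C = runoff depth / rainfall depth.
C = 36.1 / 136.8
  = 0.2639.

0.2639


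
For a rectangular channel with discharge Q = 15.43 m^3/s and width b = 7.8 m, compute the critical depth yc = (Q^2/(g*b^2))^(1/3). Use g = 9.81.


Using yc = (Q^2 / (g * b^2))^(1/3):
Q^2 = 15.43^2 = 238.08.
g * b^2 = 9.81 * 7.8^2 = 9.81 * 60.84 = 596.84.
Q^2 / (g*b^2) = 238.08 / 596.84 = 0.3989.
yc = 0.3989^(1/3) = 0.7361 m.

0.7361


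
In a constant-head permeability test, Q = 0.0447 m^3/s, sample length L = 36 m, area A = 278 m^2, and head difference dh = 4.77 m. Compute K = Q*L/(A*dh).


From K = Q*L / (A*dh):
Numerator: Q*L = 0.0447 * 36 = 1.6092.
Denominator: A*dh = 278 * 4.77 = 1326.06.
K = 1.6092 / 1326.06 = 0.001214 m/s.

0.001214


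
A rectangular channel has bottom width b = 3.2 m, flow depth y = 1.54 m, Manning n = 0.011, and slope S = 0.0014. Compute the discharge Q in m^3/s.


For a rectangular channel, the cross-sectional area A = b * y = 3.2 * 1.54 = 4.93 m^2.
The wetted perimeter P = b + 2y = 3.2 + 2*1.54 = 6.28 m.
Hydraulic radius R = A/P = 4.93/6.28 = 0.7847 m.
Velocity V = (1/n)*R^(2/3)*S^(1/2) = (1/0.011)*0.7847^(2/3)*0.0014^(1/2) = 2.8939 m/s.
Discharge Q = A * V = 4.93 * 2.8939 = 14.261 m^3/s.

14.261


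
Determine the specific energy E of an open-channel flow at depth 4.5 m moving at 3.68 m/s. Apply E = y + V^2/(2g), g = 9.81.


Specific energy E = y + V^2/(2g).
Velocity head = V^2/(2g) = 3.68^2 / (2*9.81) = 13.5424 / 19.62 = 0.6902 m.
E = 4.5 + 0.6902 = 5.1902 m.

5.1902


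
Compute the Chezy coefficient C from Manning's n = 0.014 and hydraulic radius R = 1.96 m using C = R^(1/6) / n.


The Chezy coefficient relates to Manning's n through C = R^(1/6) / n.
R^(1/6) = 1.96^(1/6) = 1.118689.
C = 1.118689 / 0.014 = 79.91 m^(1/2)/s.

79.91


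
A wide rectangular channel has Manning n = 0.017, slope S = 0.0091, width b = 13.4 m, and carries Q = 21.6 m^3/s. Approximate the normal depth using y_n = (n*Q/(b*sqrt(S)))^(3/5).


We use the wide-channel approximation y_n = (n*Q/(b*sqrt(S)))^(3/5).
sqrt(S) = sqrt(0.0091) = 0.095394.
Numerator: n*Q = 0.017 * 21.6 = 0.3672.
Denominator: b*sqrt(S) = 13.4 * 0.095394 = 1.27828.
arg = 0.2873.
y_n = 0.2873^(3/5) = 0.4731 m.

0.4731


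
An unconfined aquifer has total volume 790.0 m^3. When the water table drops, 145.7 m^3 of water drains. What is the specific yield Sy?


Specific yield Sy = Volume drained / Total volume.
Sy = 145.7 / 790.0
   = 0.1844.

0.1844


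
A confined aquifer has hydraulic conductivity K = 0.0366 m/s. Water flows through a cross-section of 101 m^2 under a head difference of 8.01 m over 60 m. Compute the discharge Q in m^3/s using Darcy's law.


Darcy's law: Q = K * A * i, where i = dh/L.
Hydraulic gradient i = 8.01 / 60 = 0.1335.
Q = 0.0366 * 101 * 0.1335
  = 0.4935 m^3/s.

0.4935


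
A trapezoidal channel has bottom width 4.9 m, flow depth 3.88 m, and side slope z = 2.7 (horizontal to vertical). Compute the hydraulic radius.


For a trapezoidal section with side slope z:
A = (b + z*y)*y = (4.9 + 2.7*3.88)*3.88 = 59.659 m^2.
P = b + 2*y*sqrt(1 + z^2) = 4.9 + 2*3.88*sqrt(1 + 2.7^2) = 27.243 m.
R = A/P = 59.659 / 27.243 = 2.1899 m.

2.1899


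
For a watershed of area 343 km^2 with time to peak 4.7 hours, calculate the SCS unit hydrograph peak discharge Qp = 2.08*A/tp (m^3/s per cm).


SCS formula: Qp = 2.08 * A / tp.
Qp = 2.08 * 343 / 4.7
   = 713.44 / 4.7
   = 151.8 m^3/s per cm.

151.8


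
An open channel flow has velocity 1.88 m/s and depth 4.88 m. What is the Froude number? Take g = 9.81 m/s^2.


The Froude number is defined as Fr = V / sqrt(g*y).
g*y = 9.81 * 4.88 = 47.8728.
sqrt(g*y) = sqrt(47.8728) = 6.919.
Fr = 1.88 / 6.919 = 0.2717.

0.2717


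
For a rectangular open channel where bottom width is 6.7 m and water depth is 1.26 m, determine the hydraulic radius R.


For a rectangular section:
Flow area A = b * y = 6.7 * 1.26 = 8.44 m^2.
Wetted perimeter P = b + 2y = 6.7 + 2*1.26 = 9.22 m.
Hydraulic radius R = A/P = 8.44 / 9.22 = 0.9156 m.

0.9156


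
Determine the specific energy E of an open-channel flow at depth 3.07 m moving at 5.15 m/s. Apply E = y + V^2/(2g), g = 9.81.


Specific energy E = y + V^2/(2g).
Velocity head = V^2/(2g) = 5.15^2 / (2*9.81) = 26.5225 / 19.62 = 1.3518 m.
E = 3.07 + 1.3518 = 4.4218 m.

4.4218


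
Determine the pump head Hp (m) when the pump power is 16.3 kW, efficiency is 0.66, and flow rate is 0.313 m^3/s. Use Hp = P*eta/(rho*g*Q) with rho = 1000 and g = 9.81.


Pump head formula: Hp = P * eta / (rho * g * Q).
Numerator: P * eta = 16.3 * 1000 * 0.66 = 10758.0 W.
Denominator: rho * g * Q = 1000 * 9.81 * 0.313 = 3070.53.
Hp = 10758.0 / 3070.53 = 3.5 m.

3.5


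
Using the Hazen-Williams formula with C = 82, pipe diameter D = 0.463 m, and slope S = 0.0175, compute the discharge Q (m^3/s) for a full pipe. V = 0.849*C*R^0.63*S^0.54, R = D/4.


For a full circular pipe, R = D/4 = 0.463/4 = 0.1158 m.
V = 0.849 * 82 * 0.1158^0.63 * 0.0175^0.54
  = 0.849 * 82 * 0.25705 * 0.112523
  = 2.0136 m/s.
Pipe area A = pi*D^2/4 = pi*0.463^2/4 = 0.1684 m^2.
Q = A * V = 0.1684 * 2.0136 = 0.339 m^3/s.

0.339


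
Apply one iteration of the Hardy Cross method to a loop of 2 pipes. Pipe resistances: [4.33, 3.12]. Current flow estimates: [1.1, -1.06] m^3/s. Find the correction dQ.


Numerator terms (r*Q*|Q|): 4.33*1.1*|1.1| = 5.2393; 3.12*-1.06*|-1.06| = -3.5056.
Sum of numerator = 1.7337.
Denominator terms (r*|Q|): 4.33*|1.1| = 4.763; 3.12*|-1.06| = 3.3072.
2 * sum of denominator = 2 * 8.0702 = 16.1404.
dQ = -1.7337 / 16.1404 = -0.1074 m^3/s.

-0.1074


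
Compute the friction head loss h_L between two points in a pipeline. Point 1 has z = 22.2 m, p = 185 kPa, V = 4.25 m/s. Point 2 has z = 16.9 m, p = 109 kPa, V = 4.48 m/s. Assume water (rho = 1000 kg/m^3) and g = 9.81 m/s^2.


Total head at each section: H = z + p/(rho*g) + V^2/(2g).
H1 = 22.2 + 185*1000/(1000*9.81) + 4.25^2/(2*9.81)
   = 22.2 + 18.858 + 0.9206
   = 41.979 m.
H2 = 16.9 + 109*1000/(1000*9.81) + 4.48^2/(2*9.81)
   = 16.9 + 11.111 + 1.023
   = 29.034 m.
h_L = H1 - H2 = 41.979 - 29.034 = 12.945 m.

12.945


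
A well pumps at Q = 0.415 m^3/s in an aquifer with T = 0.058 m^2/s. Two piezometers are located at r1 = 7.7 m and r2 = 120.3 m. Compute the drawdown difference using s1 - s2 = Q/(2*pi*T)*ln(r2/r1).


Thiem equation: s1 - s2 = Q/(2*pi*T) * ln(r2/r1).
ln(r2/r1) = ln(120.3/7.7) = 2.7488.
Q/(2*pi*T) = 0.415 / (2*pi*0.058) = 0.415 / 0.3644 = 1.1388.
s1 - s2 = 1.1388 * 2.7488 = 3.1302 m.

3.1302


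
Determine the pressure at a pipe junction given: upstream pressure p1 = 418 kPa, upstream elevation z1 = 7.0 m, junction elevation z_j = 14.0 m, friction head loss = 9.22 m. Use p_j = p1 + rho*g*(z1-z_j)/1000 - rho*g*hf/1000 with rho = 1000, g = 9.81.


Junction pressure: p_j = p1 + rho*g*(z1 - z_j)/1000 - rho*g*hf/1000.
Elevation term = 1000*9.81*(7.0 - 14.0)/1000 = -68.67 kPa.
Friction term = 1000*9.81*9.22/1000 = 90.448 kPa.
p_j = 418 + -68.67 - 90.448 = 258.88 kPa.

258.88


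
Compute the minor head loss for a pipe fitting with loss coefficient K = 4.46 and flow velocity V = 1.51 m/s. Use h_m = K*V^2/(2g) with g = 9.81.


Minor loss formula: h_m = K * V^2/(2g).
V^2 = 1.51^2 = 2.2801.
V^2/(2g) = 2.2801 / 19.62 = 0.1162 m.
h_m = 4.46 * 0.1162 = 0.5183 m.

0.5183


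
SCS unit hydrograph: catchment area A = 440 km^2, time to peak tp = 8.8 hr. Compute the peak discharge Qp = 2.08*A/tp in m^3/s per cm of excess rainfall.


SCS formula: Qp = 2.08 * A / tp.
Qp = 2.08 * 440 / 8.8
   = 915.2 / 8.8
   = 104.0 m^3/s per cm.

104.0


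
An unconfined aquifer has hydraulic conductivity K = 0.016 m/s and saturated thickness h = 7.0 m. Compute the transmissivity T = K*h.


Transmissivity is defined as T = K * h.
T = 0.016 * 7.0
  = 0.112 m^2/s.

0.112


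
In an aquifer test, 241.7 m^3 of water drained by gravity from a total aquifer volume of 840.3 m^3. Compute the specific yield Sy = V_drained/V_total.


Specific yield Sy = Volume drained / Total volume.
Sy = 241.7 / 840.3
   = 0.2876.

0.2876


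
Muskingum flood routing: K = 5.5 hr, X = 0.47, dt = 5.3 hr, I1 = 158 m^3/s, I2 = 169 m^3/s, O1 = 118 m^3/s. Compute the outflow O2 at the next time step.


Muskingum coefficients:
denom = 2*K*(1-X) + dt = 2*5.5*(1-0.47) + 5.3 = 11.13.
C0 = (dt - 2*K*X)/denom = (5.3 - 2*5.5*0.47)/11.13 = 0.0117.
C1 = (dt + 2*K*X)/denom = (5.3 + 2*5.5*0.47)/11.13 = 0.9407.
C2 = (2*K*(1-X) - dt)/denom = 0.0476.
O2 = C0*I2 + C1*I1 + C2*O1
   = 0.0117*169 + 0.9407*158 + 0.0476*118
   = 156.22 m^3/s.

156.22


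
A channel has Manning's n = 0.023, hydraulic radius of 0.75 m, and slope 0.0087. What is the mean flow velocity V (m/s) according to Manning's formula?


Manning's equation gives V = (1/n) * R^(2/3) * S^(1/2).
First, compute R^(2/3) = 0.75^(2/3) = 0.8255.
Next, S^(1/2) = 0.0087^(1/2) = 0.093274.
Then 1/n = 1/0.023 = 43.48.
V = 43.48 * 0.8255 * 0.093274 = 3.3476 m/s.

3.3476


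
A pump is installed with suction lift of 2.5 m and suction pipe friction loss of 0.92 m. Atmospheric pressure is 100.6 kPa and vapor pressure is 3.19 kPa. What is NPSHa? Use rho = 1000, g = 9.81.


NPSHa = p_atm/(rho*g) - z_s - hf_s - p_vap/(rho*g).
p_atm/(rho*g) = 100.6*1000 / (1000*9.81) = 10.255 m.
p_vap/(rho*g) = 3.19*1000 / (1000*9.81) = 0.325 m.
NPSHa = 10.255 - 2.5 - 0.92 - 0.325
      = 6.51 m.

6.51


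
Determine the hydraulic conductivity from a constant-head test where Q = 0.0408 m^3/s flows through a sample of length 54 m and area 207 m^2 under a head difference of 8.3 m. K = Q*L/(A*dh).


From K = Q*L / (A*dh):
Numerator: Q*L = 0.0408 * 54 = 2.2032.
Denominator: A*dh = 207 * 8.3 = 1718.1.
K = 2.2032 / 1718.1 = 0.001282 m/s.

0.001282


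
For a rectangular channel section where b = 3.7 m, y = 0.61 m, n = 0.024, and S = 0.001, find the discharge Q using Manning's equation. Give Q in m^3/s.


For a rectangular channel, the cross-sectional area A = b * y = 3.7 * 0.61 = 2.26 m^2.
The wetted perimeter P = b + 2y = 3.7 + 2*0.61 = 4.92 m.
Hydraulic radius R = A/P = 2.26/4.92 = 0.4587 m.
Velocity V = (1/n)*R^(2/3)*S^(1/2) = (1/0.024)*0.4587^(2/3)*0.001^(1/2) = 0.7837 m/s.
Discharge Q = A * V = 2.26 * 0.7837 = 1.769 m^3/s.

1.769


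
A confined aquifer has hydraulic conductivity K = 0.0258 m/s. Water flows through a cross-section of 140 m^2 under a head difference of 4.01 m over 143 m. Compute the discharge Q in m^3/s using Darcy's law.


Darcy's law: Q = K * A * i, where i = dh/L.
Hydraulic gradient i = 4.01 / 143 = 0.028042.
Q = 0.0258 * 140 * 0.028042
  = 0.1013 m^3/s.

0.1013


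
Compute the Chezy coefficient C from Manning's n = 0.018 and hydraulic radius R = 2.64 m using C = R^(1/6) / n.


The Chezy coefficient relates to Manning's n through C = R^(1/6) / n.
R^(1/6) = 2.64^(1/6) = 1.175621.
C = 1.175621 / 0.018 = 65.31 m^(1/2)/s.

65.31


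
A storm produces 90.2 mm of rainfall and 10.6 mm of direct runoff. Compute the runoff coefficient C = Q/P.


The runoff coefficient C = runoff depth / rainfall depth.
C = 10.6 / 90.2
  = 0.1175.

0.1175


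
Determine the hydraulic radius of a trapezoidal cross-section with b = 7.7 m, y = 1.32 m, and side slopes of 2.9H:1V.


For a trapezoidal section with side slope z:
A = (b + z*y)*y = (7.7 + 2.9*1.32)*1.32 = 15.217 m^2.
P = b + 2*y*sqrt(1 + z^2) = 7.7 + 2*1.32*sqrt(1 + 2.9^2) = 15.798 m.
R = A/P = 15.217 / 15.798 = 0.9632 m.

0.9632


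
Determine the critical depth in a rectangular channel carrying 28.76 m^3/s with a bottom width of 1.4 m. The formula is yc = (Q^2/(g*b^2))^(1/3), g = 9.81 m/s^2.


Using yc = (Q^2 / (g * b^2))^(1/3):
Q^2 = 28.76^2 = 827.14.
g * b^2 = 9.81 * 1.4^2 = 9.81 * 1.96 = 19.23.
Q^2 / (g*b^2) = 827.14 / 19.23 = 43.013.
yc = 43.013^(1/3) = 3.5039 m.

3.5039


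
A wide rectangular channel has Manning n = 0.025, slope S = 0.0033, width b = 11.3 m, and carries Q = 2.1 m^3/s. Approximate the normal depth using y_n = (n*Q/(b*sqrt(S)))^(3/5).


We use the wide-channel approximation y_n = (n*Q/(b*sqrt(S)))^(3/5).
sqrt(S) = sqrt(0.0033) = 0.057446.
Numerator: n*Q = 0.025 * 2.1 = 0.0525.
Denominator: b*sqrt(S) = 11.3 * 0.057446 = 0.64914.
arg = 0.0809.
y_n = 0.0809^(3/5) = 0.2212 m.

0.2212


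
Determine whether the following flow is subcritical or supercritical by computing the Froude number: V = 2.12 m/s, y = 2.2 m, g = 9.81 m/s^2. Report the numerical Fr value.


The Froude number is defined as Fr = V / sqrt(g*y).
g*y = 9.81 * 2.2 = 21.582.
sqrt(g*y) = sqrt(21.582) = 4.6456.
Fr = 2.12 / 4.6456 = 0.4563.
Since Fr < 1, the flow is subcritical.

0.4563


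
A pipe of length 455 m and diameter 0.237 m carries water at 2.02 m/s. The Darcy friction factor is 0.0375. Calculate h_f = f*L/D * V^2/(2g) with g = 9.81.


Darcy-Weisbach equation: h_f = f * (L/D) * V^2/(2g).
f * L/D = 0.0375 * 455/0.237 = 71.9937.
V^2/(2g) = 2.02^2 / (2*9.81) = 4.0804 / 19.62 = 0.208 m.
h_f = 71.9937 * 0.208 = 14.973 m.

14.973


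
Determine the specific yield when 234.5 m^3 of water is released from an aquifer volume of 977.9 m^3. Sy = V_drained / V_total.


Specific yield Sy = Volume drained / Total volume.
Sy = 234.5 / 977.9
   = 0.2398.

0.2398


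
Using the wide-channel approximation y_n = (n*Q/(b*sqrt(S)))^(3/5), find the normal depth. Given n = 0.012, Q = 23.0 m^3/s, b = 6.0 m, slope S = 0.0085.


We use the wide-channel approximation y_n = (n*Q/(b*sqrt(S)))^(3/5).
sqrt(S) = sqrt(0.0085) = 0.092195.
Numerator: n*Q = 0.012 * 23.0 = 0.276.
Denominator: b*sqrt(S) = 6.0 * 0.092195 = 0.55317.
arg = 0.4989.
y_n = 0.4989^(3/5) = 0.6589 m.

0.6589


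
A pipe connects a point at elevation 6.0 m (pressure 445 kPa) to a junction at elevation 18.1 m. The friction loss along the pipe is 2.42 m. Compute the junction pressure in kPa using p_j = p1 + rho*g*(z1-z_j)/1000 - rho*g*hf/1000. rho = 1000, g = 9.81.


Junction pressure: p_j = p1 + rho*g*(z1 - z_j)/1000 - rho*g*hf/1000.
Elevation term = 1000*9.81*(6.0 - 18.1)/1000 = -118.701 kPa.
Friction term = 1000*9.81*2.42/1000 = 23.74 kPa.
p_j = 445 + -118.701 - 23.74 = 302.56 kPa.

302.56


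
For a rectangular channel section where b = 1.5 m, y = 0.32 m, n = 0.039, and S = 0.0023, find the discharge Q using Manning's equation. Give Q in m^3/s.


For a rectangular channel, the cross-sectional area A = b * y = 1.5 * 0.32 = 0.48 m^2.
The wetted perimeter P = b + 2y = 1.5 + 2*0.32 = 2.14 m.
Hydraulic radius R = A/P = 0.48/2.14 = 0.2243 m.
Velocity V = (1/n)*R^(2/3)*S^(1/2) = (1/0.039)*0.2243^(2/3)*0.0023^(1/2) = 0.454 m/s.
Discharge Q = A * V = 0.48 * 0.454 = 0.218 m^3/s.

0.218


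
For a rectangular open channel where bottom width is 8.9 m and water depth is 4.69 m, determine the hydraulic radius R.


For a rectangular section:
Flow area A = b * y = 8.9 * 4.69 = 41.74 m^2.
Wetted perimeter P = b + 2y = 8.9 + 2*4.69 = 18.28 m.
Hydraulic radius R = A/P = 41.74 / 18.28 = 2.2834 m.

2.2834


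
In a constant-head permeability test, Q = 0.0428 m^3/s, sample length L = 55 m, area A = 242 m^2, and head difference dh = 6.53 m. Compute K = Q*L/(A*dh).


From K = Q*L / (A*dh):
Numerator: Q*L = 0.0428 * 55 = 2.354.
Denominator: A*dh = 242 * 6.53 = 1580.26.
K = 2.354 / 1580.26 = 0.00149 m/s.

0.00149


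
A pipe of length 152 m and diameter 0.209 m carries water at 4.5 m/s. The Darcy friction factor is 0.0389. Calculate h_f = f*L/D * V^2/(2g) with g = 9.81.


Darcy-Weisbach equation: h_f = f * (L/D) * V^2/(2g).
f * L/D = 0.0389 * 152/0.209 = 28.2909.
V^2/(2g) = 4.5^2 / (2*9.81) = 20.25 / 19.62 = 1.0321 m.
h_f = 28.2909 * 1.0321 = 29.199 m.

29.199


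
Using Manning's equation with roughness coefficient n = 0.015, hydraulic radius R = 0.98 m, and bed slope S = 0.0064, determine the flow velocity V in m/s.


Manning's equation gives V = (1/n) * R^(2/3) * S^(1/2).
First, compute R^(2/3) = 0.98^(2/3) = 0.9866.
Next, S^(1/2) = 0.0064^(1/2) = 0.08.
Then 1/n = 1/0.015 = 66.67.
V = 66.67 * 0.9866 * 0.08 = 5.262 m/s.

5.262


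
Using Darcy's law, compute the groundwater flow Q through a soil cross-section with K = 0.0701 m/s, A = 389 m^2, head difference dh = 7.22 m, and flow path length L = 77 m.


Darcy's law: Q = K * A * i, where i = dh/L.
Hydraulic gradient i = 7.22 / 77 = 0.093766.
Q = 0.0701 * 389 * 0.093766
  = 2.5569 m^3/s.

2.5569


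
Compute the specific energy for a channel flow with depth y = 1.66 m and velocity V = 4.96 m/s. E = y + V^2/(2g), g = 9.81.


Specific energy E = y + V^2/(2g).
Velocity head = V^2/(2g) = 4.96^2 / (2*9.81) = 24.6016 / 19.62 = 1.2539 m.
E = 1.66 + 1.2539 = 2.9139 m.

2.9139


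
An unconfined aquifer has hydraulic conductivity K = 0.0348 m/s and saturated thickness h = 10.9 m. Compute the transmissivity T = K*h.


Transmissivity is defined as T = K * h.
T = 0.0348 * 10.9
  = 0.3793 m^2/s.

0.3793


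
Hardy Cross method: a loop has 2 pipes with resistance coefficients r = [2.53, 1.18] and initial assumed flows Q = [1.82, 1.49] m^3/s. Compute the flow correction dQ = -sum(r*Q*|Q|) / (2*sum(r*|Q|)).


Numerator terms (r*Q*|Q|): 2.53*1.82*|1.82| = 8.3804; 1.18*1.49*|1.49| = 2.6197.
Sum of numerator = 11.0001.
Denominator terms (r*|Q|): 2.53*|1.82| = 4.6046; 1.18*|1.49| = 1.7582.
2 * sum of denominator = 2 * 6.3628 = 12.7256.
dQ = -11.0001 / 12.7256 = -0.8644 m^3/s.

-0.8644


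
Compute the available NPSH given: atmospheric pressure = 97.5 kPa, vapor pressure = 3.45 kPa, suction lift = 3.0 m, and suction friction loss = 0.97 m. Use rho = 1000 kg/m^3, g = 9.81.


NPSHa = p_atm/(rho*g) - z_s - hf_s - p_vap/(rho*g).
p_atm/(rho*g) = 97.5*1000 / (1000*9.81) = 9.939 m.
p_vap/(rho*g) = 3.45*1000 / (1000*9.81) = 0.352 m.
NPSHa = 9.939 - 3.0 - 0.97 - 0.352
      = 5.62 m.

5.62


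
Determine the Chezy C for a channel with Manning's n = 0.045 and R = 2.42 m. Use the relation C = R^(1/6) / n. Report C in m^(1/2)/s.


The Chezy coefficient relates to Manning's n through C = R^(1/6) / n.
R^(1/6) = 2.42^(1/6) = 1.158695.
C = 1.158695 / 0.045 = 25.75 m^(1/2)/s.

25.75


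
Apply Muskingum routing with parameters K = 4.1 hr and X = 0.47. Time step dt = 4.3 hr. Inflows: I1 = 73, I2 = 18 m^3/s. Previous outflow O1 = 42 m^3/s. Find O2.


Muskingum coefficients:
denom = 2*K*(1-X) + dt = 2*4.1*(1-0.47) + 4.3 = 8.646.
C0 = (dt - 2*K*X)/denom = (4.3 - 2*4.1*0.47)/8.646 = 0.0516.
C1 = (dt + 2*K*X)/denom = (4.3 + 2*4.1*0.47)/8.646 = 0.9431.
C2 = (2*K*(1-X) - dt)/denom = 0.0053.
O2 = C0*I2 + C1*I1 + C2*O1
   = 0.0516*18 + 0.9431*73 + 0.0053*42
   = 70.0 m^3/s.

70.0


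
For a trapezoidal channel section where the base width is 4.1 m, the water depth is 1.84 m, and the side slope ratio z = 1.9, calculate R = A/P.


For a trapezoidal section with side slope z:
A = (b + z*y)*y = (4.1 + 1.9*1.84)*1.84 = 13.977 m^2.
P = b + 2*y*sqrt(1 + z^2) = 4.1 + 2*1.84*sqrt(1 + 1.9^2) = 12.001 m.
R = A/P = 13.977 / 12.001 = 1.1646 m.

1.1646


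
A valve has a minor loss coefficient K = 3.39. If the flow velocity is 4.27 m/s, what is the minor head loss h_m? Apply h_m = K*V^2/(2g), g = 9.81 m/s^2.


Minor loss formula: h_m = K * V^2/(2g).
V^2 = 4.27^2 = 18.2329.
V^2/(2g) = 18.2329 / 19.62 = 0.9293 m.
h_m = 3.39 * 0.9293 = 3.1503 m.

3.1503


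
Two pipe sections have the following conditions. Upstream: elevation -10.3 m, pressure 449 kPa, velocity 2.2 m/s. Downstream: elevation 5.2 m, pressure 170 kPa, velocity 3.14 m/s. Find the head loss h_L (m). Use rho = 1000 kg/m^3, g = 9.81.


Total head at each section: H = z + p/(rho*g) + V^2/(2g).
H1 = -10.3 + 449*1000/(1000*9.81) + 2.2^2/(2*9.81)
   = -10.3 + 45.77 + 0.2467
   = 35.716 m.
H2 = 5.2 + 170*1000/(1000*9.81) + 3.14^2/(2*9.81)
   = 5.2 + 17.329 + 0.5025
   = 23.032 m.
h_L = H1 - H2 = 35.716 - 23.032 = 12.685 m.

12.685


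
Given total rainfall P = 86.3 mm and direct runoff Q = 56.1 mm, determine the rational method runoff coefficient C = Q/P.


The runoff coefficient C = runoff depth / rainfall depth.
C = 56.1 / 86.3
  = 0.6501.

0.6501


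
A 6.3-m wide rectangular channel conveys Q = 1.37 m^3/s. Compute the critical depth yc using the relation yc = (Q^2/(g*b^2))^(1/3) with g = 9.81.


Using yc = (Q^2 / (g * b^2))^(1/3):
Q^2 = 1.37^2 = 1.88.
g * b^2 = 9.81 * 6.3^2 = 9.81 * 39.69 = 389.36.
Q^2 / (g*b^2) = 1.88 / 389.36 = 0.0048.
yc = 0.0048^(1/3) = 0.1689 m.

0.1689


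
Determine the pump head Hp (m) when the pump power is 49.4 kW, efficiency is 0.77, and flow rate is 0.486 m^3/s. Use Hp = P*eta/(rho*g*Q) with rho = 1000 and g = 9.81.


Pump head formula: Hp = P * eta / (rho * g * Q).
Numerator: P * eta = 49.4 * 1000 * 0.77 = 38038.0 W.
Denominator: rho * g * Q = 1000 * 9.81 * 0.486 = 4767.66.
Hp = 38038.0 / 4767.66 = 7.98 m.

7.98


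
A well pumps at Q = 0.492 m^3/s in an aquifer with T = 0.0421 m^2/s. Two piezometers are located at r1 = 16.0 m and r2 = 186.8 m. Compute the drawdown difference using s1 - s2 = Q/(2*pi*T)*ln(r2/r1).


Thiem equation: s1 - s2 = Q/(2*pi*T) * ln(r2/r1).
ln(r2/r1) = ln(186.8/16.0) = 2.4574.
Q/(2*pi*T) = 0.492 / (2*pi*0.0421) = 0.492 / 0.2645 = 1.86.
s1 - s2 = 1.86 * 2.4574 = 4.5708 m.

4.5708


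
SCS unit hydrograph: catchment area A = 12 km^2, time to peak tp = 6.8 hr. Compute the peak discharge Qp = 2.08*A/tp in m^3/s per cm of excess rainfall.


SCS formula: Qp = 2.08 * A / tp.
Qp = 2.08 * 12 / 6.8
   = 24.96 / 6.8
   = 3.67 m^3/s per cm.

3.67


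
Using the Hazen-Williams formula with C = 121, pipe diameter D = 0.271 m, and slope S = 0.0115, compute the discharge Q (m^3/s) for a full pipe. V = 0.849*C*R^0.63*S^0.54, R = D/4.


For a full circular pipe, R = D/4 = 0.271/4 = 0.0678 m.
V = 0.849 * 121 * 0.0678^0.63 * 0.0115^0.54
  = 0.849 * 121 * 0.183431 * 0.089697
  = 1.6902 m/s.
Pipe area A = pi*D^2/4 = pi*0.271^2/4 = 0.0577 m^2.
Q = A * V = 0.0577 * 1.6902 = 0.0975 m^3/s.

0.0975


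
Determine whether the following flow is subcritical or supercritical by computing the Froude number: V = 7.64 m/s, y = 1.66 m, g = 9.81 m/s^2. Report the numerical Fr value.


The Froude number is defined as Fr = V / sqrt(g*y).
g*y = 9.81 * 1.66 = 16.2846.
sqrt(g*y) = sqrt(16.2846) = 4.0354.
Fr = 7.64 / 4.0354 = 1.8932.
Since Fr > 1, the flow is supercritical.

1.8932


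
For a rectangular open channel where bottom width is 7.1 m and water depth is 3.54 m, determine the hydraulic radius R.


For a rectangular section:
Flow area A = b * y = 7.1 * 3.54 = 25.13 m^2.
Wetted perimeter P = b + 2y = 7.1 + 2*3.54 = 14.18 m.
Hydraulic radius R = A/P = 25.13 / 14.18 = 1.7725 m.

1.7725


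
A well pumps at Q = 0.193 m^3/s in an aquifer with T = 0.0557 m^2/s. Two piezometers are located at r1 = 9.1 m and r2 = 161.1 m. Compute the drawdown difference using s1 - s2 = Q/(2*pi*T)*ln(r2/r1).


Thiem equation: s1 - s2 = Q/(2*pi*T) * ln(r2/r1).
ln(r2/r1) = ln(161.1/9.1) = 2.8738.
Q/(2*pi*T) = 0.193 / (2*pi*0.0557) = 0.193 / 0.35 = 0.5515.
s1 - s2 = 0.5515 * 2.8738 = 1.5848 m.

1.5848


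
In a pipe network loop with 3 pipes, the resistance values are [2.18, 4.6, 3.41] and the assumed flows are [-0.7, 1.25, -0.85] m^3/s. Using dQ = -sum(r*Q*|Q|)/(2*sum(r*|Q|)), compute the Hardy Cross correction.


Numerator terms (r*Q*|Q|): 2.18*-0.7*|-0.7| = -1.0682; 4.6*1.25*|1.25| = 7.1875; 3.41*-0.85*|-0.85| = -2.4637.
Sum of numerator = 3.6556.
Denominator terms (r*|Q|): 2.18*|-0.7| = 1.526; 4.6*|1.25| = 5.75; 3.41*|-0.85| = 2.8985.
2 * sum of denominator = 2 * 10.1745 = 20.349.
dQ = -3.6556 / 20.349 = -0.1796 m^3/s.

-0.1796


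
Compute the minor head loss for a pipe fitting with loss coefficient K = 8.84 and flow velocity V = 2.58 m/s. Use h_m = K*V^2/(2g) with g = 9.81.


Minor loss formula: h_m = K * V^2/(2g).
V^2 = 2.58^2 = 6.6564.
V^2/(2g) = 6.6564 / 19.62 = 0.3393 m.
h_m = 8.84 * 0.3393 = 2.9991 m.

2.9991


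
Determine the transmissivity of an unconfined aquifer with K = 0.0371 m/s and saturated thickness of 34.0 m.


Transmissivity is defined as T = K * h.
T = 0.0371 * 34.0
  = 1.2614 m^2/s.

1.2614


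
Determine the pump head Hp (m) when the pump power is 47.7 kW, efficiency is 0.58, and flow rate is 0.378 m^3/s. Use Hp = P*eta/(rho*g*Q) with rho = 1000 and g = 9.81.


Pump head formula: Hp = P * eta / (rho * g * Q).
Numerator: P * eta = 47.7 * 1000 * 0.58 = 27666.0 W.
Denominator: rho * g * Q = 1000 * 9.81 * 0.378 = 3708.18.
Hp = 27666.0 / 3708.18 = 7.46 m.

7.46


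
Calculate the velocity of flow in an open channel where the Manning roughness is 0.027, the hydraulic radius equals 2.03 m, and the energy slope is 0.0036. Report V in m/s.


Manning's equation gives V = (1/n) * R^(2/3) * S^(1/2).
First, compute R^(2/3) = 2.03^(2/3) = 1.6032.
Next, S^(1/2) = 0.0036^(1/2) = 0.06.
Then 1/n = 1/0.027 = 37.04.
V = 37.04 * 1.6032 * 0.06 = 3.5627 m/s.

3.5627


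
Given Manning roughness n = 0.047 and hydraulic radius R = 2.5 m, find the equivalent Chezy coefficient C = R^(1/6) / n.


The Chezy coefficient relates to Manning's n through C = R^(1/6) / n.
R^(1/6) = 2.5^(1/6) = 1.164993.
C = 1.164993 / 0.047 = 24.79 m^(1/2)/s.

24.79


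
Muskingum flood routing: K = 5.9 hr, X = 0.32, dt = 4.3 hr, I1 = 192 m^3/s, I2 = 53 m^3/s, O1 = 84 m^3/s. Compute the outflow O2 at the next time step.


Muskingum coefficients:
denom = 2*K*(1-X) + dt = 2*5.9*(1-0.32) + 4.3 = 12.324.
C0 = (dt - 2*K*X)/denom = (4.3 - 2*5.9*0.32)/12.324 = 0.0425.
C1 = (dt + 2*K*X)/denom = (4.3 + 2*5.9*0.32)/12.324 = 0.6553.
C2 = (2*K*(1-X) - dt)/denom = 0.3022.
O2 = C0*I2 + C1*I1 + C2*O1
   = 0.0425*53 + 0.6553*192 + 0.3022*84
   = 153.46 m^3/s.

153.46


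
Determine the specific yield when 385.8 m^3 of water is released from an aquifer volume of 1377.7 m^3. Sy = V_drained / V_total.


Specific yield Sy = Volume drained / Total volume.
Sy = 385.8 / 1377.7
   = 0.28.

0.28


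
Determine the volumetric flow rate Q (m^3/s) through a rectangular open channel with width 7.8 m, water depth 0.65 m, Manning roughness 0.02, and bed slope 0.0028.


For a rectangular channel, the cross-sectional area A = b * y = 7.8 * 0.65 = 5.07 m^2.
The wetted perimeter P = b + 2y = 7.8 + 2*0.65 = 9.1 m.
Hydraulic radius R = A/P = 5.07/9.1 = 0.5571 m.
Velocity V = (1/n)*R^(2/3)*S^(1/2) = (1/0.02)*0.5571^(2/3)*0.0028^(1/2) = 1.7914 m/s.
Discharge Q = A * V = 5.07 * 1.7914 = 9.082 m^3/s.

9.082


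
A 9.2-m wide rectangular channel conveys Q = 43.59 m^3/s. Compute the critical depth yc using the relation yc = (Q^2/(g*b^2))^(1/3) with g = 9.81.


Using yc = (Q^2 / (g * b^2))^(1/3):
Q^2 = 43.59^2 = 1900.09.
g * b^2 = 9.81 * 9.2^2 = 9.81 * 84.64 = 830.32.
Q^2 / (g*b^2) = 1900.09 / 830.32 = 2.2884.
yc = 2.2884^(1/3) = 1.3178 m.

1.3178


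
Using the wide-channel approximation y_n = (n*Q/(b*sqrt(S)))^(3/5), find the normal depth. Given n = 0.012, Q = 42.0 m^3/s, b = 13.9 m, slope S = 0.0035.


We use the wide-channel approximation y_n = (n*Q/(b*sqrt(S)))^(3/5).
sqrt(S) = sqrt(0.0035) = 0.059161.
Numerator: n*Q = 0.012 * 42.0 = 0.504.
Denominator: b*sqrt(S) = 13.9 * 0.059161 = 0.822338.
arg = 0.6129.
y_n = 0.6129^(3/5) = 0.7455 m.

0.7455


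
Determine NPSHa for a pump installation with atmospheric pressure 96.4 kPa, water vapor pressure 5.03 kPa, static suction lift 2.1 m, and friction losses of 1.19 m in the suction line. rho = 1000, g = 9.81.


NPSHa = p_atm/(rho*g) - z_s - hf_s - p_vap/(rho*g).
p_atm/(rho*g) = 96.4*1000 / (1000*9.81) = 9.827 m.
p_vap/(rho*g) = 5.03*1000 / (1000*9.81) = 0.513 m.
NPSHa = 9.827 - 2.1 - 1.19 - 0.513
      = 6.02 m.

6.02


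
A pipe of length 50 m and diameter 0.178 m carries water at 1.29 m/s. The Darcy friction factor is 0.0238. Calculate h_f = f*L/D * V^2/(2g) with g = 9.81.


Darcy-Weisbach equation: h_f = f * (L/D) * V^2/(2g).
f * L/D = 0.0238 * 50/0.178 = 6.6854.
V^2/(2g) = 1.29^2 / (2*9.81) = 1.6641 / 19.62 = 0.0848 m.
h_f = 6.6854 * 0.0848 = 0.567 m.

0.567


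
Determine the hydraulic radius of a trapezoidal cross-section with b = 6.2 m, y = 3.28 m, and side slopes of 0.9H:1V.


For a trapezoidal section with side slope z:
A = (b + z*y)*y = (6.2 + 0.9*3.28)*3.28 = 30.019 m^2.
P = b + 2*y*sqrt(1 + z^2) = 6.2 + 2*3.28*sqrt(1 + 0.9^2) = 15.026 m.
R = A/P = 30.019 / 15.026 = 1.9978 m.

1.9978


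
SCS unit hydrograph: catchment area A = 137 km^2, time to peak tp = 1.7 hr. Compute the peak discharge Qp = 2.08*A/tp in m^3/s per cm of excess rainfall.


SCS formula: Qp = 2.08 * A / tp.
Qp = 2.08 * 137 / 1.7
   = 284.96 / 1.7
   = 167.62 m^3/s per cm.

167.62


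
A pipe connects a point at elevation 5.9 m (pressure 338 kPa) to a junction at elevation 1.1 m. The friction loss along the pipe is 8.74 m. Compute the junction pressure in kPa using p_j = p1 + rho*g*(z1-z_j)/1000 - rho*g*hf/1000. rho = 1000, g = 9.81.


Junction pressure: p_j = p1 + rho*g*(z1 - z_j)/1000 - rho*g*hf/1000.
Elevation term = 1000*9.81*(5.9 - 1.1)/1000 = 47.088 kPa.
Friction term = 1000*9.81*8.74/1000 = 85.739 kPa.
p_j = 338 + 47.088 - 85.739 = 299.35 kPa.

299.35


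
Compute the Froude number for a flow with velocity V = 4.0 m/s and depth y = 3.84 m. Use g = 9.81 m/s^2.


The Froude number is defined as Fr = V / sqrt(g*y).
g*y = 9.81 * 3.84 = 37.6704.
sqrt(g*y) = sqrt(37.6704) = 6.1376.
Fr = 4.0 / 6.1376 = 0.6517.

0.6517


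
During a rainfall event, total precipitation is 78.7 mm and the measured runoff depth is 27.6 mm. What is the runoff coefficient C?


The runoff coefficient C = runoff depth / rainfall depth.
C = 27.6 / 78.7
  = 0.3507.

0.3507


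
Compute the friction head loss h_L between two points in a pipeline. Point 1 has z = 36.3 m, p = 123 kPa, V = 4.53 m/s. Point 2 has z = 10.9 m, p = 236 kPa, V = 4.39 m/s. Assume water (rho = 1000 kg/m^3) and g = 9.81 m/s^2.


Total head at each section: H = z + p/(rho*g) + V^2/(2g).
H1 = 36.3 + 123*1000/(1000*9.81) + 4.53^2/(2*9.81)
   = 36.3 + 12.538 + 1.0459
   = 49.884 m.
H2 = 10.9 + 236*1000/(1000*9.81) + 4.39^2/(2*9.81)
   = 10.9 + 24.057 + 0.9823
   = 35.939 m.
h_L = H1 - H2 = 49.884 - 35.939 = 13.945 m.

13.945


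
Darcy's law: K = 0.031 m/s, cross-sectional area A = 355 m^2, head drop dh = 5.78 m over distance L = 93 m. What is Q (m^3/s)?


Darcy's law: Q = K * A * i, where i = dh/L.
Hydraulic gradient i = 5.78 / 93 = 0.062151.
Q = 0.031 * 355 * 0.062151
  = 0.684 m^3/s.

0.684


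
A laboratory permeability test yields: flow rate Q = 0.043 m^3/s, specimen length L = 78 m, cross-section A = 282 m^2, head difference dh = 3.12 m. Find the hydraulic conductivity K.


From K = Q*L / (A*dh):
Numerator: Q*L = 0.043 * 78 = 3.354.
Denominator: A*dh = 282 * 3.12 = 879.84.
K = 3.354 / 879.84 = 0.003812 m/s.

0.003812


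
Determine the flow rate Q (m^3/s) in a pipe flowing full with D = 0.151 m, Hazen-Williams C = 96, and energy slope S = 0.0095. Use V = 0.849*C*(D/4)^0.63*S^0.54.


For a full circular pipe, R = D/4 = 0.151/4 = 0.0377 m.
V = 0.849 * 96 * 0.0377^0.63 * 0.0095^0.54
  = 0.849 * 96 * 0.126899 * 0.080904
  = 0.8368 m/s.
Pipe area A = pi*D^2/4 = pi*0.151^2/4 = 0.0179 m^2.
Q = A * V = 0.0179 * 0.8368 = 0.015 m^3/s.

0.015
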